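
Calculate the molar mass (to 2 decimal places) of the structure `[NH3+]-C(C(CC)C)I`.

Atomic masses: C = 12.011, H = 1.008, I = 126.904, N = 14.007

Molecular formula: C5H13IN+.
M = 5×12.011 + 13×1.008 + 1×126.904 + 1×14.007 = 214.07 g/mol.

214.07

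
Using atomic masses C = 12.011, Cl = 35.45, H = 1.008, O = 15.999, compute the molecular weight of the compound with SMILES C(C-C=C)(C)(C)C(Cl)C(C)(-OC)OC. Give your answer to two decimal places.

Molecular formula: C11H21ClO2.
M = 11×12.011 + 1×35.45 + 21×1.008 + 2×15.999 = 220.74 g/mol.

220.74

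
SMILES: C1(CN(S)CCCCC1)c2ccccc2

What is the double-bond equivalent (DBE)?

Molecular formula from the SMILES: C13H19NS.
DoU = (2C + 2 + N − H − X)/2 = (2·13 + 2 + 1 − 19 − 0)/2 = 10/2 = 5.
(Structurally: 2 ring(s) + 3 π bond(s) = 5.)

5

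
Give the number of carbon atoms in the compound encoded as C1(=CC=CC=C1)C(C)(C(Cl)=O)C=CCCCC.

The symbol for carbon appears 15 times in the SMILES. (Cl is a single chlorine, not C + l.)

15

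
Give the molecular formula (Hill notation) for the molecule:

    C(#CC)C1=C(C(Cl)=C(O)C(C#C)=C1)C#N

Heavy atoms from the SMILES: 12 C, 1 Cl, 1 N, 1 O.
Implicit hydrogens by atom environment:
  5 × C (aromatic): no H
  4 × C: no H
  1 × C: 3 H
  1 × C (aromatic): 1 H
  1 × C: 1 H
  1 × Cl: no H
  1 × N: no H
  1 × O: 1 H
  Total hydrogens = 6.
Molecular formula: C12H6ClNO

C12H6ClNO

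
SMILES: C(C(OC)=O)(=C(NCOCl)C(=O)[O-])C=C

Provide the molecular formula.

C8H9ClNO5-

Heavy atoms from the SMILES: 8 C, 1 Cl, 1 N, 5 O.
Implicit hydrogens by atom environment:
  4 × C: no H
  4 × O: no H
  2 × C: 2 H each → 4
  1 × C: 3 H
  1 × C: 1 H
  1 × Cl: no H
  1 × N: 1 H
  1 × O (charge -1): no H
  Total hydrogens = 9.
Net charge -1.
Molecular formula: C8H9ClNO5-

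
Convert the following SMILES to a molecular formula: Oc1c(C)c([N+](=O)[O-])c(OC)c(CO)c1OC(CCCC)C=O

C15H21NO7

Heavy atoms from the SMILES: 15 C, 1 N, 7 O.
Implicit hydrogens by atom environment:
  6 × C (aromatic): no H
  4 × C: 2 H each → 8
  4 × O: no H
  3 × C: 3 H each → 9
  2 × C: 1 H each → 2
  2 × O: 1 H each → 2
  1 × N (charge +1): no H
  1 × O (charge -1): no H
  Total hydrogens = 21.
Molecular formula: C15H21NO7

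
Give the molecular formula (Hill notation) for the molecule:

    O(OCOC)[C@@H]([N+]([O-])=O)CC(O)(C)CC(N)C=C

Heavy atoms from the SMILES: 10 C, 2 N, 6 O.
Implicit hydrogens by atom environment:
  4 × C: 2 H each → 8
  4 × O: no H
  3 × C: 1 H each → 3
  2 × C: 3 H each → 6
  1 × C: no H
  1 × N: 2 H
  1 × N (charge +1): no H
  1 × O: 1 H
  1 × O (charge -1): no H
  Total hydrogens = 20.
Molecular formula: C10H20N2O6

C10H20N2O6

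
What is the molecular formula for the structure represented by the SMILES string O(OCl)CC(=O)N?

C2H4ClNO3

Heavy atoms from the SMILES: 2 C, 1 Cl, 1 N, 3 O.
Implicit hydrogens by atom environment:
  3 × O: no H
  1 × C: 2 H
  1 × C: no H
  1 × Cl: no H
  1 × N: 2 H
  Total hydrogens = 4.
Molecular formula: C2H4ClNO3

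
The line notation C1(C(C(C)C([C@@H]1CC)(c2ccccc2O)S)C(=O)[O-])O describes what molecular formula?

C15H19O4S-

Heavy atoms from the SMILES: 15 C, 4 O, 1 S.
Implicit hydrogens by atom environment:
  4 × C: 1 H each → 4
  4 × C (aromatic): 1 H each → 4
  2 × C: 3 H each → 6
  2 × C: no H
  2 × C (aromatic): no H
  2 × O: 1 H each → 2
  1 × C: 2 H
  1 × O: no H
  1 × O (charge -1): no H
  1 × S: 1 H
  Total hydrogens = 19.
Net charge -1.
Molecular formula: C15H19O4S-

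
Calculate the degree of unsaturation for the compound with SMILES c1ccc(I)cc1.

4

Molecular formula from the SMILES: C6H5I.
DoU = (2C + 2 + N − H − X)/2 = (2·6 + 2 + 0 − 5 − 1)/2 = 8/2 = 4.
(Structurally: 1 ring(s) + 3 π bond(s) = 4.)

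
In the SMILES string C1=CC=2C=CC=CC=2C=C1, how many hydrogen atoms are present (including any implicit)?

8

Hydrogens are implicit in SMILES; fill each atom to its normal valence:
  8 × C (aromatic): 1 H each → 8
  2 × C (aromatic): no H
  Total hydrogens = 8.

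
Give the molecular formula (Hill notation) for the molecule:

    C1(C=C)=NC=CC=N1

Heavy atoms from the SMILES: 6 C, 2 N.
Implicit hydrogens by atom environment:
  3 × C (aromatic): 1 H each → 3
  2 × N (aromatic): no H
  1 × C: 2 H
  1 × C: 1 H
  1 × C (aromatic): no H
  Total hydrogens = 6.
Molecular formula: C6H6N2

C6H6N2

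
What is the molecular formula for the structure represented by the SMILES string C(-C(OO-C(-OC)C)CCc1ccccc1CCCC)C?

Heavy atoms from the SMILES: 18 C, 3 O.
Implicit hydrogens by atom environment:
  6 × C: 2 H each → 12
  4 × C: 3 H each → 12
  4 × C (aromatic): 1 H each → 4
  3 × O: no H
  2 × C: 1 H each → 2
  2 × C (aromatic): no H
  Total hydrogens = 30.
Molecular formula: C18H30O3

C18H30O3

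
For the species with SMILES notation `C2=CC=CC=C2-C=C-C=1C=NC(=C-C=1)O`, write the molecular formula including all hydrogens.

Heavy atoms from the SMILES: 13 C, 1 N, 1 O.
Implicit hydrogens by atom environment:
  8 × C (aromatic): 1 H each → 8
  3 × C (aromatic): no H
  2 × C: 1 H each → 2
  1 × N (aromatic): no H
  1 × O: 1 H
  Total hydrogens = 11.
Molecular formula: C13H11NO

C13H11NO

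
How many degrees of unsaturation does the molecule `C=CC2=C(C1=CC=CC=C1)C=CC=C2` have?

Molecular formula from the SMILES: C14H12.
DoU = (2C + 2 + N − H − X)/2 = (2·14 + 2 + 0 − 12 − 0)/2 = 18/2 = 9.
(Structurally: 2 ring(s) + 7 π bond(s) = 9.)

9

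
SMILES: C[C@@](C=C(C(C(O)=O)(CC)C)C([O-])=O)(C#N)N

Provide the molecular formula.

Heavy atoms from the SMILES: 11 C, 2 N, 4 O.
Implicit hydrogens by atom environment:
  6 × C: no H
  3 × C: 3 H each → 9
  2 × O: no H
  1 × C: 2 H
  1 × C: 1 H
  1 × N: 2 H
  1 × N: no H
  1 × O: 1 H
  1 × O (charge -1): no H
  Total hydrogens = 15.
Net charge -1.
Molecular formula: C11H15N2O4-

C11H15N2O4-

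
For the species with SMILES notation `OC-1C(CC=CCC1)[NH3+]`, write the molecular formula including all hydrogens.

C7H14NO+

Heavy atoms from the SMILES: 7 C, 1 N, 1 O.
Implicit hydrogens by atom environment:
  4 × C: 1 H each → 4
  3 × C: 2 H each → 6
  1 × N (charge +1): 3 H
  1 × O: 1 H
  Total hydrogens = 14.
Net charge +1.
Molecular formula: C7H14NO+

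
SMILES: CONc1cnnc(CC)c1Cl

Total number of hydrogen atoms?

Hydrogens are implicit in SMILES; fill each atom to its normal valence:
  3 × C (aromatic): no H
  2 × C: 3 H each → 6
  2 × N (aromatic): no H
  1 × C: 2 H
  1 × C (aromatic): 1 H
  1 × Cl: no H
  1 × N: 1 H
  1 × O: no H
  Total hydrogens = 10.

10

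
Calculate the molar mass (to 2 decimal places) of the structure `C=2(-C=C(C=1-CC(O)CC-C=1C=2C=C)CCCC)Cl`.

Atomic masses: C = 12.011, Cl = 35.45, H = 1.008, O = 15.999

264.79

Molecular formula: C16H21ClO.
M = 16×12.011 + 1×35.45 + 21×1.008 + 1×15.999 = 264.79 g/mol.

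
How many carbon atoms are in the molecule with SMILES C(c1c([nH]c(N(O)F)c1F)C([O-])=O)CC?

8

The symbol for carbon appears 8 times in the SMILES. Lowercase c denotes aromatic carbon and counts toward C.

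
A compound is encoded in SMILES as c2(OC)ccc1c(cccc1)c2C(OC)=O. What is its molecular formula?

C13H12O3

Heavy atoms from the SMILES: 13 C, 3 O.
Implicit hydrogens by atom environment:
  6 × C (aromatic): 1 H each → 6
  4 × C (aromatic): no H
  3 × O: no H
  2 × C: 3 H each → 6
  1 × C: no H
  Total hydrogens = 12.
Molecular formula: C13H12O3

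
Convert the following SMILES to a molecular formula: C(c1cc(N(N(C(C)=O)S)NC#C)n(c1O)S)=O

C9H10N4O3S2

Heavy atoms from the SMILES: 9 C, 4 N, 3 O, 2 S.
Implicit hydrogens by atom environment:
  3 × C (aromatic): no H
  2 × C: 1 H each → 2
  2 × C: no H
  2 × N: no H
  2 × O: no H
  2 × S: 1 H each → 2
  1 × C: 3 H
  1 × C (aromatic): 1 H
  1 × N: 1 H
  1 × N (aromatic): no H
  1 × O: 1 H
  Total hydrogens = 10.
Molecular formula: C9H10N4O3S2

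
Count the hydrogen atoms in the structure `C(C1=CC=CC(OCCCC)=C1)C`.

Hydrogens are implicit in SMILES; fill each atom to its normal valence:
  4 × C: 2 H each → 8
  4 × C (aromatic): 1 H each → 4
  2 × C: 3 H each → 6
  2 × C (aromatic): no H
  1 × O: no H
  Total hydrogens = 18.

18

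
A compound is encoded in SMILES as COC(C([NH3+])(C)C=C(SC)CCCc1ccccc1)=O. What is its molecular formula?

Heavy atoms from the SMILES: 16 C, 1 N, 2 O, 1 S.
Implicit hydrogens by atom environment:
  5 × C (aromatic): 1 H each → 5
  3 × C: 3 H each → 9
  3 × C: 2 H each → 6
  3 × C: no H
  2 × O: no H
  1 × C: 1 H
  1 × C (aromatic): no H
  1 × N (charge +1): 3 H
  1 × S: no H
  Total hydrogens = 24.
Net charge +1.
Molecular formula: C16H24NO2S+

C16H24NO2S+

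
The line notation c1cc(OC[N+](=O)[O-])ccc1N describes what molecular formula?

Heavy atoms from the SMILES: 7 C, 2 N, 3 O.
Implicit hydrogens by atom environment:
  4 × C (aromatic): 1 H each → 4
  2 × C (aromatic): no H
  2 × O: no H
  1 × C: 2 H
  1 × N: 2 H
  1 × N (charge +1): no H
  1 × O (charge -1): no H
  Total hydrogens = 8.
Molecular formula: C7H8N2O3

C7H8N2O3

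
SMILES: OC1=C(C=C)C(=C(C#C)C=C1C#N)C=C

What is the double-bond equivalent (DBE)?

Molecular formula from the SMILES: C13H9NO.
DoU = (2C + 2 + N − H − X)/2 = (2·13 + 2 + 1 − 9 − 0)/2 = 20/2 = 10.
(Structurally: 1 ring(s) + 9 π bond(s) = 10.)

10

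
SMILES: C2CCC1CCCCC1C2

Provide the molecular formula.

Heavy atoms from the SMILES: 10 C.
Implicit hydrogens by atom environment:
  8 × C: 2 H each → 16
  2 × C: 1 H each → 2
  Total hydrogens = 18.
Molecular formula: C10H18

C10H18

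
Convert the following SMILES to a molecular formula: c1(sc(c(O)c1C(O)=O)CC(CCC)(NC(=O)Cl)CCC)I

Heavy atoms from the SMILES: 14 C, 1 Cl, 1 I, 1 N, 4 O, 1 S.
Implicit hydrogens by atom environment:
  5 × C: 2 H each → 10
  4 × C (aromatic): no H
  3 × C: no H
  2 × C: 3 H each → 6
  2 × O: 1 H each → 2
  2 × O: no H
  1 × Cl: no H
  1 × I: no H
  1 × N: 1 H
  1 × S (aromatic): no H
  Total hydrogens = 19.
Molecular formula: C14H19ClINO4S

C14H19ClINO4S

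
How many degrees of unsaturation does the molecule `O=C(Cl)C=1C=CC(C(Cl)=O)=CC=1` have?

6

Molecular formula from the SMILES: C8H4Cl2O2.
DoU = (2C + 2 + N − H − X)/2 = (2·8 + 2 + 0 − 4 − 2)/2 = 12/2 = 6.
(Structurally: 1 ring(s) + 5 π bond(s) = 6.)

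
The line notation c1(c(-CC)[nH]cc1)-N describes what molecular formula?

C6H10N2

Heavy atoms from the SMILES: 6 C, 2 N.
Implicit hydrogens by atom environment:
  2 × C (aromatic): 1 H each → 2
  2 × C (aromatic): no H
  1 × C: 3 H
  1 × C: 2 H
  1 × N: 2 H
  1 × N (aromatic): 1 H
  Total hydrogens = 10.
Molecular formula: C6H10N2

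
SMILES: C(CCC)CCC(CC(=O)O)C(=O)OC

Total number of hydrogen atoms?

20

Hydrogens are implicit in SMILES; fill each atom to its normal valence:
  6 × C: 2 H each → 12
  3 × O: no H
  2 × C: 3 H each → 6
  2 × C: no H
  1 × C: 1 H
  1 × O: 1 H
  Total hydrogens = 20.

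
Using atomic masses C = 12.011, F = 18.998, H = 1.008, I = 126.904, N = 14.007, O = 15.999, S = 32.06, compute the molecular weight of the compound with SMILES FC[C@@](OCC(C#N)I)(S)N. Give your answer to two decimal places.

290.09

Molecular formula: C5H8FIN2OS.
M = 5×12.011 + 1×18.998 + 8×1.008 + 1×126.904 + 2×14.007 + 1×15.999 + 1×32.06 = 290.09 g/mol.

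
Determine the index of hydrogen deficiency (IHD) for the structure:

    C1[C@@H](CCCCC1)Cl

Molecular formula from the SMILES: C7H13Cl.
DoU = (2C + 2 + N − H − X)/2 = (2·7 + 2 + 0 − 13 − 1)/2 = 2/2 = 1.
(Structurally: 1 ring(s) + 0 π bond(s) = 1.)

1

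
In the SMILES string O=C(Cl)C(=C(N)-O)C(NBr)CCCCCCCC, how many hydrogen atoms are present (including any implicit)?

Hydrogens are implicit in SMILES; fill each atom to its normal valence:
  7 × C: 2 H each → 14
  3 × C: no H
  1 × Br: no H
  1 × C: 3 H
  1 × C: 1 H
  1 × Cl: no H
  1 × N: 2 H
  1 × N: 1 H
  1 × O: 1 H
  1 × O: no H
  Total hydrogens = 22.

22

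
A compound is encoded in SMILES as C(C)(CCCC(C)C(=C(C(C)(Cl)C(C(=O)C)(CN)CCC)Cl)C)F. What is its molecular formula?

Heavy atoms from the SMILES: 19 C, 2 Cl, 1 F, 1 N, 1 O.
Implicit hydrogens by atom environment:
  6 × C: 3 H each → 18
  6 × C: 2 H each → 12
  5 × C: no H
  2 × C: 1 H each → 2
  2 × Cl: no H
  1 × F: no H
  1 × N: 2 H
  1 × O: no H
  Total hydrogens = 34.
Molecular formula: C19H34Cl2FNO

C19H34Cl2FNO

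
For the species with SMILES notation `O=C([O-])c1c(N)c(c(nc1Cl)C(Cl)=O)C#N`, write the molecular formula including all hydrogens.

C8H2Cl2N3O3-

Heavy atoms from the SMILES: 8 C, 2 Cl, 3 N, 3 O.
Implicit hydrogens by atom environment:
  5 × C (aromatic): no H
  3 × C: no H
  2 × Cl: no H
  2 × O: no H
  1 × N: 2 H
  1 × N (aromatic): no H
  1 × N: no H
  1 × O (charge -1): no H
  Total hydrogens = 2.
Net charge -1.
Molecular formula: C8H2Cl2N3O3-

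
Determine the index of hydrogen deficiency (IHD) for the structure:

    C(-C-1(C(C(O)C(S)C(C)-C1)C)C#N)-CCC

3

Molecular formula from the SMILES: C13H23NOS.
DoU = (2C + 2 + N − H − X)/2 = (2·13 + 2 + 1 − 23 − 0)/2 = 6/2 = 3.
(Structurally: 1 ring(s) + 2 π bond(s) = 3.)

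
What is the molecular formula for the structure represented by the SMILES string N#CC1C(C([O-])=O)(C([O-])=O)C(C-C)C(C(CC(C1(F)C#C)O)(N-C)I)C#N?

[C17H17FIN3O5]2-

Heavy atoms from the SMILES: 17 C, 1 F, 1 I, 3 N, 5 O.
Implicit hydrogens by atom environment:
  8 × C: no H
  5 × C: 1 H each → 5
  2 × C: 3 H each → 6
  2 × C: 2 H each → 4
  2 × N: no H
  2 × O: no H
  2 × O (charge -1): no H
  1 × F: no H
  1 × I: no H
  1 × N: 1 H
  1 × O: 1 H
  Total hydrogens = 17.
Net charge -2.
Molecular formula: [C17H17FIN3O5]2-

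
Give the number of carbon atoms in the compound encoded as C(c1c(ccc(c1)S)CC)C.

The symbol for carbon appears 10 times in the SMILES. Lowercase c denotes aromatic carbon and counts toward C.

10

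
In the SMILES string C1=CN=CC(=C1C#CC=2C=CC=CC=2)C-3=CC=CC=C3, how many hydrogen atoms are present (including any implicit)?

13

Hydrogens are implicit in SMILES; fill each atom to its normal valence:
  13 × C (aromatic): 1 H each → 13
  4 × C (aromatic): no H
  2 × C: no H
  1 × N (aromatic): no H
  Total hydrogens = 13.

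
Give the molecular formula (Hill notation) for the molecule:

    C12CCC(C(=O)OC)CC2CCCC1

Heavy atoms from the SMILES: 12 C, 2 O.
Implicit hydrogens by atom environment:
  7 × C: 2 H each → 14
  3 × C: 1 H each → 3
  2 × O: no H
  1 × C: 3 H
  1 × C: no H
  Total hydrogens = 20.
Molecular formula: C12H20O2

C12H20O2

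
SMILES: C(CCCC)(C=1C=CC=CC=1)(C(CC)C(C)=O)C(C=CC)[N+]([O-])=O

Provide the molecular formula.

C20H29NO3

Heavy atoms from the SMILES: 20 C, 1 N, 3 O.
Implicit hydrogens by atom environment:
  5 × C (aromatic): 1 H each → 5
  4 × C: 3 H each → 12
  4 × C: 2 H each → 8
  4 × C: 1 H each → 4
  2 × C: no H
  2 × O: no H
  1 × C (aromatic): no H
  1 × N (charge +1): no H
  1 × O (charge -1): no H
  Total hydrogens = 29.
Molecular formula: C20H29NO3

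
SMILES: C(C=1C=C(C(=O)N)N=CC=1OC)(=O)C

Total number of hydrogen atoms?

10

Hydrogens are implicit in SMILES; fill each atom to its normal valence:
  3 × C (aromatic): no H
  3 × O: no H
  2 × C: 3 H each → 6
  2 × C (aromatic): 1 H each → 2
  2 × C: no H
  1 × N: 2 H
  1 × N (aromatic): no H
  Total hydrogens = 10.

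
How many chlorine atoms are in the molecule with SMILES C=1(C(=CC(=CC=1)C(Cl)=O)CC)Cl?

2

The symbol for chlorine appears 2 times in the SMILES.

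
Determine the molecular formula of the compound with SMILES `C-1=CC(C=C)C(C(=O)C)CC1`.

Heavy atoms from the SMILES: 10 C, 1 O.
Implicit hydrogens by atom environment:
  5 × C: 1 H each → 5
  3 × C: 2 H each → 6
  1 × C: 3 H
  1 × C: no H
  1 × O: no H
  Total hydrogens = 14.
Molecular formula: C10H14O

C10H14O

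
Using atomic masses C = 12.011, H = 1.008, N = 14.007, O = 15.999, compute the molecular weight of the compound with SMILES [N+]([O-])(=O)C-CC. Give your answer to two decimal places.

Molecular formula: C3H7NO2.
M = 3×12.011 + 7×1.008 + 1×14.007 + 2×15.999 = 89.09 g/mol.

89.09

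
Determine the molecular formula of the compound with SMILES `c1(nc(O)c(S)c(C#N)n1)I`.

C5H2IN3OS

Heavy atoms from the SMILES: 5 C, 1 I, 3 N, 1 O, 1 S.
Implicit hydrogens by atom environment:
  4 × C (aromatic): no H
  2 × N (aromatic): no H
  1 × C: no H
  1 × I: no H
  1 × N: no H
  1 × O: 1 H
  1 × S: 1 H
  Total hydrogens = 2.
Molecular formula: C5H2IN3OS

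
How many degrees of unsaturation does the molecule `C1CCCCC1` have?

1

Molecular formula from the SMILES: C6H12.
DoU = (2C + 2 + N − H − X)/2 = (2·6 + 2 + 0 − 12 − 0)/2 = 2/2 = 1.
(Structurally: 1 ring(s) + 0 π bond(s) = 1.)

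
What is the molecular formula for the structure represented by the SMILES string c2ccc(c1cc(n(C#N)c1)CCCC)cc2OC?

C16H18N2O

Heavy atoms from the SMILES: 16 C, 2 N, 1 O.
Implicit hydrogens by atom environment:
  6 × C (aromatic): 1 H each → 6
  4 × C (aromatic): no H
  3 × C: 2 H each → 6
  2 × C: 3 H each → 6
  1 × C: no H
  1 × N (aromatic): no H
  1 × N: no H
  1 × O: no H
  Total hydrogens = 18.
Molecular formula: C16H18N2O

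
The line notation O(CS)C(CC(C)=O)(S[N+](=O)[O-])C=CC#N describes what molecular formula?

Heavy atoms from the SMILES: 8 C, 2 N, 4 O, 2 S.
Implicit hydrogens by atom environment:
  3 × C: no H
  3 × O: no H
  2 × C: 2 H each → 4
  2 × C: 1 H each → 2
  1 × C: 3 H
  1 × N (charge +1): no H
  1 × N: no H
  1 × O (charge -1): no H
  1 × S: 1 H
  1 × S: no H
  Total hydrogens = 10.
Molecular formula: C8H10N2O4S2

C8H10N2O4S2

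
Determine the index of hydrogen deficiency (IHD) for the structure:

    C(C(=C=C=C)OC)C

3

Molecular formula from the SMILES: C7H10O.
DoU = (2C + 2 + N − H − X)/2 = (2·7 + 2 + 0 − 10 − 0)/2 = 6/2 = 3.
(Structurally: 0 ring(s) + 3 π bond(s) = 3.)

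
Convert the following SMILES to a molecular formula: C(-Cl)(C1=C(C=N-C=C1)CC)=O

Heavy atoms from the SMILES: 8 C, 1 Cl, 1 N, 1 O.
Implicit hydrogens by atom environment:
  3 × C (aromatic): 1 H each → 3
  2 × C (aromatic): no H
  1 × C: 3 H
  1 × C: 2 H
  1 × C: no H
  1 × Cl: no H
  1 × N (aromatic): no H
  1 × O: no H
  Total hydrogens = 8.
Molecular formula: C8H8ClNO

C8H8ClNO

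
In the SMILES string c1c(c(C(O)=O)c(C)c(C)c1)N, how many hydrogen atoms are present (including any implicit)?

Hydrogens are implicit in SMILES; fill each atom to its normal valence:
  4 × C (aromatic): no H
  2 × C: 3 H each → 6
  2 × C (aromatic): 1 H each → 2
  1 × C: no H
  1 × N: 2 H
  1 × O: 1 H
  1 × O: no H
  Total hydrogens = 11.

11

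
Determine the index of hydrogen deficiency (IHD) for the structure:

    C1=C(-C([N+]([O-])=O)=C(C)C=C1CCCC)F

Molecular formula from the SMILES: C11H14FNO2.
DoU = (2C + 2 + N − H − X)/2 = (2·11 + 2 + 1 − 14 − 1)/2 = 10/2 = 5.
(Structurally: 1 ring(s) + 4 π bond(s) = 5.)

5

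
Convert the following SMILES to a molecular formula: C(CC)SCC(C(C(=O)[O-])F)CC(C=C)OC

C12H20FO3S-

Heavy atoms from the SMILES: 12 C, 1 F, 3 O, 1 S.
Implicit hydrogens by atom environment:
  5 × C: 2 H each → 10
  4 × C: 1 H each → 4
  2 × C: 3 H each → 6
  2 × O: no H
  1 × C: no H
  1 × F: no H
  1 × O (charge -1): no H
  1 × S: no H
  Total hydrogens = 20.
Net charge -1.
Molecular formula: C12H20FO3S-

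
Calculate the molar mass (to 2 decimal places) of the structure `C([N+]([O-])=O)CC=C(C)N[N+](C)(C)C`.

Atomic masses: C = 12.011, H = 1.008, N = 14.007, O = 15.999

Molecular formula: C8H18N3O2+.
M = 8×12.011 + 18×1.008 + 3×14.007 + 2×15.999 = 188.25 g/mol.

188.25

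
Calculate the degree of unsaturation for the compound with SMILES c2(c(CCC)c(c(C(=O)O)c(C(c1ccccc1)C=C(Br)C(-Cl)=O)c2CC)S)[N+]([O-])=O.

12

Molecular formula from the SMILES: C22H21BrClNO5S.
DoU = (2C + 2 + N − H − X)/2 = (2·22 + 2 + 1 − 21 − 2)/2 = 24/2 = 12.
(Structurally: 2 ring(s) + 10 π bond(s) = 12.)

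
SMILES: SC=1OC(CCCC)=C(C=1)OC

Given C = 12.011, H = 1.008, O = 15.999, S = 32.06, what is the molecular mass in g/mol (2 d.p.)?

186.27

Molecular formula: C9H14O2S.
M = 9×12.011 + 14×1.008 + 2×15.999 + 1×32.06 = 186.27 g/mol.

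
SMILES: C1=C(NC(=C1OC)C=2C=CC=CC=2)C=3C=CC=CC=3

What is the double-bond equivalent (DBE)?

11

Molecular formula from the SMILES: C17H15NO.
DoU = (2C + 2 + N − H − X)/2 = (2·17 + 2 + 1 − 15 − 0)/2 = 22/2 = 11.
(Structurally: 3 ring(s) + 8 π bond(s) = 11.)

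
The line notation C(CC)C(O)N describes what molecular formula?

Heavy atoms from the SMILES: 4 C, 1 N, 1 O.
Implicit hydrogens by atom environment:
  2 × C: 2 H each → 4
  1 × C: 3 H
  1 × C: 1 H
  1 × N: 2 H
  1 × O: 1 H
  Total hydrogens = 11.
Molecular formula: C4H11NO

C4H11NO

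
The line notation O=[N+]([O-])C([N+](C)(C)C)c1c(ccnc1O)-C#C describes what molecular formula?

Heavy atoms from the SMILES: 11 C, 3 N, 3 O.
Implicit hydrogens by atom environment:
  3 × C: 3 H each → 9
  3 × C (aromatic): no H
  2 × C (aromatic): 1 H each → 2
  2 × C: 1 H each → 2
  2 × N (charge +1): no H
  1 × C: no H
  1 × N (aromatic): no H
  1 × O: 1 H
  1 × O: no H
  1 × O (charge -1): no H
  Total hydrogens = 14.
Net charge +1.
Molecular formula: C11H14N3O3+

C11H14N3O3+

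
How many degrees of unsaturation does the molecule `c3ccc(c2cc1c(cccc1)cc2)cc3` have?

Molecular formula from the SMILES: C16H12.
DoU = (2C + 2 + N − H − X)/2 = (2·16 + 2 + 0 − 12 − 0)/2 = 22/2 = 11.
(Structurally: 3 ring(s) + 8 π bond(s) = 11.)

11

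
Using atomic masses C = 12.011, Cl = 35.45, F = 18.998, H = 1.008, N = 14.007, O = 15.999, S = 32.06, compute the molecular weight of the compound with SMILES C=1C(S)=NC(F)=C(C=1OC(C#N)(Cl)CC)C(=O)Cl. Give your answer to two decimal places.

Molecular formula: C10H7Cl2FN2O2S.
M = 10×12.011 + 2×35.45 + 1×18.998 + 7×1.008 + 2×14.007 + 2×15.999 + 1×32.06 = 309.14 g/mol.

309.14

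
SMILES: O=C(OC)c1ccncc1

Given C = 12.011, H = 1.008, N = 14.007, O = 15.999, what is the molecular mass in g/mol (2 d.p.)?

Molecular formula: C7H7NO2.
M = 7×12.011 + 7×1.008 + 1×14.007 + 2×15.999 = 137.14 g/mol.

137.14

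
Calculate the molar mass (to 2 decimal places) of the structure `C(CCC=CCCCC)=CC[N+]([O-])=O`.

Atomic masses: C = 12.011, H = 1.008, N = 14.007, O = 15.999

Molecular formula: C11H19NO2.
M = 11×12.011 + 19×1.008 + 1×14.007 + 2×15.999 = 197.28 g/mol.

197.28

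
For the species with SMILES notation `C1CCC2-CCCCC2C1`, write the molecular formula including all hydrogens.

Heavy atoms from the SMILES: 10 C.
Implicit hydrogens by atom environment:
  8 × C: 2 H each → 16
  2 × C: 1 H each → 2
  Total hydrogens = 18.
Molecular formula: C10H18

C10H18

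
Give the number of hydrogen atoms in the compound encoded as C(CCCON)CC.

Hydrogens are implicit in SMILES; fill each atom to its normal valence:
  5 × C: 2 H each → 10
  1 × C: 3 H
  1 × N: 2 H
  1 × O: no H
  Total hydrogens = 15.

15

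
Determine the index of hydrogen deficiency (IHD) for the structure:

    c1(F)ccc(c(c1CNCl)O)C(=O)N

5

Molecular formula from the SMILES: C8H8ClFN2O2.
DoU = (2C + 2 + N − H − X)/2 = (2·8 + 2 + 2 − 8 − 2)/2 = 10/2 = 5.
(Structurally: 1 ring(s) + 4 π bond(s) = 5.)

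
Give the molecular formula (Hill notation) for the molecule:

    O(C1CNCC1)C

C5H11NO

Heavy atoms from the SMILES: 5 C, 1 N, 1 O.
Implicit hydrogens by atom environment:
  3 × C: 2 H each → 6
  1 × C: 3 H
  1 × C: 1 H
  1 × N: 1 H
  1 × O: no H
  Total hydrogens = 11.
Molecular formula: C5H11NO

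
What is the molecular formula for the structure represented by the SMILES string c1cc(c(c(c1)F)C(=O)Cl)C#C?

Heavy atoms from the SMILES: 9 C, 1 Cl, 1 F, 1 O.
Implicit hydrogens by atom environment:
  3 × C (aromatic): 1 H each → 3
  3 × C (aromatic): no H
  2 × C: no H
  1 × C: 1 H
  1 × Cl: no H
  1 × F: no H
  1 × O: no H
  Total hydrogens = 4.
Molecular formula: C9H4ClFO

C9H4ClFO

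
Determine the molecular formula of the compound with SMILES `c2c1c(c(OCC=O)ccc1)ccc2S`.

C12H10O2S

Heavy atoms from the SMILES: 12 C, 2 O, 1 S.
Implicit hydrogens by atom environment:
  6 × C (aromatic): 1 H each → 6
  4 × C (aromatic): no H
  2 × O: no H
  1 × C: 2 H
  1 × C: 1 H
  1 × S: 1 H
  Total hydrogens = 10.
Molecular formula: C12H10O2S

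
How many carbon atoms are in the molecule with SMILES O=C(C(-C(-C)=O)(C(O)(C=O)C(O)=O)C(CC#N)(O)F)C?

11

The symbol for carbon appears 11 times in the SMILES.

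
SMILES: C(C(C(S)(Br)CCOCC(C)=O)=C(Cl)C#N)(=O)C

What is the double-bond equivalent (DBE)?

5

Molecular formula from the SMILES: C11H13BrClNO3S.
DoU = (2C + 2 + N − H − X)/2 = (2·11 + 2 + 1 − 13 − 2)/2 = 10/2 = 5.
(Structurally: 0 ring(s) + 5 π bond(s) = 5.)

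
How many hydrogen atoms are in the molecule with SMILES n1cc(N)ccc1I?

5

Hydrogens are implicit in SMILES; fill each atom to its normal valence:
  3 × C (aromatic): 1 H each → 3
  2 × C (aromatic): no H
  1 × I: no H
  1 × N: 2 H
  1 × N (aromatic): no H
  Total hydrogens = 5.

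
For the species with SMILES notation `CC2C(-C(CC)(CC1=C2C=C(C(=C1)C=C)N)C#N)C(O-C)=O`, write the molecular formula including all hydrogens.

C18H22N2O2

Heavy atoms from the SMILES: 18 C, 2 N, 2 O.
Implicit hydrogens by atom environment:
  4 × C (aromatic): no H
  3 × C: 3 H each → 9
  3 × C: 2 H each → 6
  3 × C: 1 H each → 3
  3 × C: no H
  2 × C (aromatic): 1 H each → 2
  2 × O: no H
  1 × N: 2 H
  1 × N: no H
  Total hydrogens = 22.
Molecular formula: C18H22N2O2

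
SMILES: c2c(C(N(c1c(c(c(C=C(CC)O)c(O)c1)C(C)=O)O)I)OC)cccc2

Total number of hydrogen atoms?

22

Hydrogens are implicit in SMILES; fill each atom to its normal valence:
  6 × C (aromatic): 1 H each → 6
  6 × C (aromatic): no H
  3 × C: 3 H each → 9
  3 × O: 1 H each → 3
  2 × C: 1 H each → 2
  2 × C: no H
  2 × O: no H
  1 × C: 2 H
  1 × I: no H
  1 × N: no H
  Total hydrogens = 22.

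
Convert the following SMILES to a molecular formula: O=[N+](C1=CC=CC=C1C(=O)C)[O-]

Heavy atoms from the SMILES: 8 C, 1 N, 3 O.
Implicit hydrogens by atom environment:
  4 × C (aromatic): 1 H each → 4
  2 × C (aromatic): no H
  2 × O: no H
  1 × C: 3 H
  1 × C: no H
  1 × N (charge +1): no H
  1 × O (charge -1): no H
  Total hydrogens = 7.
Molecular formula: C8H7NO3

C8H7NO3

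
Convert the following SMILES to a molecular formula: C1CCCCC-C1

C7H14

Heavy atoms from the SMILES: 7 C.
Implicit hydrogens by atom environment:
  7 × C: 2 H each → 14
  Total hydrogens = 14.
Molecular formula: C7H14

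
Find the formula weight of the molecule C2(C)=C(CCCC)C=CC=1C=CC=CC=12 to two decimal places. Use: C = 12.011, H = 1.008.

Molecular formula: C15H18.
M = 15×12.011 + 18×1.008 = 198.31 g/mol.

198.31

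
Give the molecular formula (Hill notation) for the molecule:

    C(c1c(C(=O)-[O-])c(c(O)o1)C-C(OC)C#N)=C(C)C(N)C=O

C14H15N2O6-

Heavy atoms from the SMILES: 14 C, 2 N, 6 O.
Implicit hydrogens by atom environment:
  4 × C: 1 H each → 4
  4 × C (aromatic): no H
  3 × C: no H
  3 × O: no H
  2 × C: 3 H each → 6
  1 × C: 2 H
  1 × N: 2 H
  1 × N: no H
  1 × O: 1 H
  1 × O (aromatic): no H
  1 × O (charge -1): no H
  Total hydrogens = 15.
Net charge -1.
Molecular formula: C14H15N2O6-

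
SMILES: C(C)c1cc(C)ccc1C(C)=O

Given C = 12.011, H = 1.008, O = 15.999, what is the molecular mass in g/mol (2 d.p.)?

Molecular formula: C11H14O.
M = 11×12.011 + 14×1.008 + 1×15.999 = 162.23 g/mol.

162.23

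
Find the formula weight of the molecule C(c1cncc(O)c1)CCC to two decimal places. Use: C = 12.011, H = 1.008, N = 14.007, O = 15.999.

Molecular formula: C9H13NO.
M = 9×12.011 + 13×1.008 + 1×14.007 + 1×15.999 = 151.21 g/mol.

151.21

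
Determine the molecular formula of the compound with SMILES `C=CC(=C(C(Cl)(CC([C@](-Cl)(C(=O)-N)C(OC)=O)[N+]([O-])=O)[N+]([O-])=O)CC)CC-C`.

Heavy atoms from the SMILES: 16 C, 2 Cl, 3 N, 7 O.
Implicit hydrogens by atom environment:
  6 × C: no H
  5 × C: 2 H each → 10
  5 × O: no H
  3 × C: 3 H each → 9
  2 × C: 1 H each → 2
  2 × Cl: no H
  2 × N (charge +1): no H
  2 × O (charge -1): no H
  1 × N: 2 H
  Total hydrogens = 23.
Molecular formula: C16H23Cl2N3O7

C16H23Cl2N3O7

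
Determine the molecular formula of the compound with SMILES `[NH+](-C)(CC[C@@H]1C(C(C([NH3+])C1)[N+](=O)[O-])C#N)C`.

[C10H20N4O2]2+

Heavy atoms from the SMILES: 10 C, 4 N, 2 O.
Implicit hydrogens by atom environment:
  4 × C: 1 H each → 4
  3 × C: 2 H each → 6
  2 × C: 3 H each → 6
  1 × C: no H
  1 × N (charge +1): 3 H
  1 × N (charge +1): 1 H
  1 × N (charge +1): no H
  1 × N: no H
  1 × O: no H
  1 × O (charge -1): no H
  Total hydrogens = 20.
Net charge +2.
Molecular formula: [C10H20N4O2]2+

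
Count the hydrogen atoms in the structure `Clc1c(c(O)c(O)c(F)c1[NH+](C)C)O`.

Hydrogens are implicit in SMILES; fill each atom to its normal valence:
  6 × C (aromatic): no H
  3 × O: 1 H each → 3
  2 × C: 3 H each → 6
  1 × Cl: no H
  1 × F: no H
  1 × N (charge +1): 1 H
  Total hydrogens = 10.

10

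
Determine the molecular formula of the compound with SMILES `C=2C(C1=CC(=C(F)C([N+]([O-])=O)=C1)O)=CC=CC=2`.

Heavy atoms from the SMILES: 12 C, 1 F, 1 N, 3 O.
Implicit hydrogens by atom environment:
  7 × C (aromatic): 1 H each → 7
  5 × C (aromatic): no H
  1 × F: no H
  1 × N (charge +1): no H
  1 × O: 1 H
  1 × O: no H
  1 × O (charge -1): no H
  Total hydrogens = 8.
Molecular formula: C12H8FNO3

C12H8FNO3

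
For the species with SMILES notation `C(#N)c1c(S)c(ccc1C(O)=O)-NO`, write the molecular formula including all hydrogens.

C8H6N2O3S

Heavy atoms from the SMILES: 8 C, 2 N, 3 O, 1 S.
Implicit hydrogens by atom environment:
  4 × C (aromatic): no H
  2 × C (aromatic): 1 H each → 2
  2 × C: no H
  2 × O: 1 H each → 2
  1 × N: 1 H
  1 × N: no H
  1 × O: no H
  1 × S: 1 H
  Total hydrogens = 6.
Molecular formula: C8H6N2O3S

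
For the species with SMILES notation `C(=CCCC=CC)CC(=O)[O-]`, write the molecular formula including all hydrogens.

Heavy atoms from the SMILES: 9 C, 2 O.
Implicit hydrogens by atom environment:
  4 × C: 1 H each → 4
  3 × C: 2 H each → 6
  1 × C: 3 H
  1 × C: no H
  1 × O: no H
  1 × O (charge -1): no H
  Total hydrogens = 13.
Net charge -1.
Molecular formula: C9H13O2-

C9H13O2-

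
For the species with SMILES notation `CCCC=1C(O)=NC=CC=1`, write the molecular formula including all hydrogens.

C8H11NO

Heavy atoms from the SMILES: 8 C, 1 N, 1 O.
Implicit hydrogens by atom environment:
  3 × C (aromatic): 1 H each → 3
  2 × C: 2 H each → 4
  2 × C (aromatic): no H
  1 × C: 3 H
  1 × N (aromatic): no H
  1 × O: 1 H
  Total hydrogens = 11.
Molecular formula: C8H11NO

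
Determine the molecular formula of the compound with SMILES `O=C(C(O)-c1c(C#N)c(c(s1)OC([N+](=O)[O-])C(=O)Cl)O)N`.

C9H6ClN3O7S

Heavy atoms from the SMILES: 9 C, 1 Cl, 3 N, 7 O, 1 S.
Implicit hydrogens by atom environment:
  4 × C (aromatic): no H
  4 × O: no H
  3 × C: no H
  2 × C: 1 H each → 2
  2 × O: 1 H each → 2
  1 × Cl: no H
  1 × N: 2 H
  1 × N: no H
  1 × N (charge +1): no H
  1 × O (charge -1): no H
  1 × S (aromatic): no H
  Total hydrogens = 6.
Molecular formula: C9H6ClN3O7S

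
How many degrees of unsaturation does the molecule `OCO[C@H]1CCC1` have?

Molecular formula from the SMILES: C5H10O2.
DoU = (2C + 2 + N − H − X)/2 = (2·5 + 2 + 0 − 10 − 0)/2 = 2/2 = 1.
(Structurally: 1 ring(s) + 0 π bond(s) = 1.)

1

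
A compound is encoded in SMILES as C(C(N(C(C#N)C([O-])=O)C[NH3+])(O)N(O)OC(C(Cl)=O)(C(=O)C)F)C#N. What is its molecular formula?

C11H13ClFN5O7

Heavy atoms from the SMILES: 11 C, 1 Cl, 1 F, 5 N, 7 O.
Implicit hydrogens by atom environment:
  7 × C: no H
  4 × N: no H
  4 × O: no H
  2 × C: 2 H each → 4
  2 × O: 1 H each → 2
  1 × C: 3 H
  1 × C: 1 H
  1 × Cl: no H
  1 × F: no H
  1 × N (charge +1): 3 H
  1 × O (charge -1): no H
  Total hydrogens = 13.
Molecular formula: C11H13ClFN5O7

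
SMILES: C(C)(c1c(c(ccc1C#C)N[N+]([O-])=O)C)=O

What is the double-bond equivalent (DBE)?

8

Molecular formula from the SMILES: C11H10N2O3.
DoU = (2C + 2 + N − H − X)/2 = (2·11 + 2 + 2 − 10 − 0)/2 = 16/2 = 8.
(Structurally: 1 ring(s) + 7 π bond(s) = 8.)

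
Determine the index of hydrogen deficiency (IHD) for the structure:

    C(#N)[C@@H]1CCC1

3

Molecular formula from the SMILES: C5H7N.
DoU = (2C + 2 + N − H − X)/2 = (2·5 + 2 + 1 − 7 − 0)/2 = 6/2 = 3.
(Structurally: 1 ring(s) + 2 π bond(s) = 3.)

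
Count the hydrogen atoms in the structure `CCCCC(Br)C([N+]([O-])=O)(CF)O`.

13

Hydrogens are implicit in SMILES; fill each atom to its normal valence:
  4 × C: 2 H each → 8
  1 × Br: no H
  1 × C: 3 H
  1 × C: 1 H
  1 × C: no H
  1 × F: no H
  1 × N (charge +1): no H
  1 × O: 1 H
  1 × O: no H
  1 × O (charge -1): no H
  Total hydrogens = 13.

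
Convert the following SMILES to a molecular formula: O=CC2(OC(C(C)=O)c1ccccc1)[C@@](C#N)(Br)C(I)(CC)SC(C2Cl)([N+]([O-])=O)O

Heavy atoms from the SMILES: 1 Br, 18 C, 1 Cl, 1 I, 2 N, 6 O, 1 S.
Implicit hydrogens by atom environment:
  6 × C: no H
  5 × C (aromatic): 1 H each → 5
  4 × O: no H
  3 × C: 1 H each → 3
  2 × C: 3 H each → 6
  1 × Br: no H
  1 × C: 2 H
  1 × C (aromatic): no H
  1 × Cl: no H
  1 × I: no H
  1 × N (charge +1): no H
  1 × N: no H
  1 × O: 1 H
  1 × O (charge -1): no H
  1 × S: no H
  Total hydrogens = 17.
Molecular formula: C18H17BrClIN2O6S

C18H17BrClIN2O6S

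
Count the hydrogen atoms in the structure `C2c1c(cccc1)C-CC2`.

12

Hydrogens are implicit in SMILES; fill each atom to its normal valence:
  4 × C: 2 H each → 8
  4 × C (aromatic): 1 H each → 4
  2 × C (aromatic): no H
  Total hydrogens = 12.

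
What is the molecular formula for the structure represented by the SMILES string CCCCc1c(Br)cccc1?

C10H13Br

Heavy atoms from the SMILES: 1 Br, 10 C.
Implicit hydrogens by atom environment:
  4 × C (aromatic): 1 H each → 4
  3 × C: 2 H each → 6
  2 × C (aromatic): no H
  1 × Br: no H
  1 × C: 3 H
  Total hydrogens = 13.
Molecular formula: C10H13Br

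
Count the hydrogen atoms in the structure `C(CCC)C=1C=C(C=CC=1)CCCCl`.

Hydrogens are implicit in SMILES; fill each atom to its normal valence:
  6 × C: 2 H each → 12
  4 × C (aromatic): 1 H each → 4
  2 × C (aromatic): no H
  1 × C: 3 H
  1 × Cl: no H
  Total hydrogens = 19.

19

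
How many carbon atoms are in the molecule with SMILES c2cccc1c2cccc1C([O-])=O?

11

The symbol for carbon appears 11 times in the SMILES. Lowercase c denotes aromatic carbon and counts toward C.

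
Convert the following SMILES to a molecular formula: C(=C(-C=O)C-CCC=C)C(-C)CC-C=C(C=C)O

C16H24O2

Heavy atoms from the SMILES: 16 C, 2 O.
Implicit hydrogens by atom environment:
  7 × C: 2 H each → 14
  6 × C: 1 H each → 6
  2 × C: no H
  1 × C: 3 H
  1 × O: 1 H
  1 × O: no H
  Total hydrogens = 24.
Molecular formula: C16H24O2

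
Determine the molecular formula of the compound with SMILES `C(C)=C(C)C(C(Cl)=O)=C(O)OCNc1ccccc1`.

Heavy atoms from the SMILES: 14 C, 1 Cl, 1 N, 3 O.
Implicit hydrogens by atom environment:
  5 × C (aromatic): 1 H each → 5
  4 × C: no H
  2 × C: 3 H each → 6
  2 × O: no H
  1 × C: 2 H
  1 × C: 1 H
  1 × C (aromatic): no H
  1 × Cl: no H
  1 × N: 1 H
  1 × O: 1 H
  Total hydrogens = 16.
Molecular formula: C14H16ClNO3

C14H16ClNO3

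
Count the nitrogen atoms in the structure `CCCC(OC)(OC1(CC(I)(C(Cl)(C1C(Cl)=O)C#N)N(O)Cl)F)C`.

The symbol for nitrogen appears 2 times in the SMILES.

2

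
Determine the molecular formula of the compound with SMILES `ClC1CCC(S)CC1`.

C6H11ClS

Heavy atoms from the SMILES: 6 C, 1 Cl, 1 S.
Implicit hydrogens by atom environment:
  4 × C: 2 H each → 8
  2 × C: 1 H each → 2
  1 × Cl: no H
  1 × S: 1 H
  Total hydrogens = 11.
Molecular formula: C6H11ClS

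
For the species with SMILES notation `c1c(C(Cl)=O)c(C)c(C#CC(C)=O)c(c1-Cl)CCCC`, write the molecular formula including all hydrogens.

Heavy atoms from the SMILES: 16 C, 2 Cl, 2 O.
Implicit hydrogens by atom environment:
  5 × C (aromatic): no H
  4 × C: no H
  3 × C: 3 H each → 9
  3 × C: 2 H each → 6
  2 × Cl: no H
  2 × O: no H
  1 × C (aromatic): 1 H
  Total hydrogens = 16.
Molecular formula: C16H16Cl2O2

C16H16Cl2O2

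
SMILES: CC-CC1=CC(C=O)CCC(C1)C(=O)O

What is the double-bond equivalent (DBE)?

Molecular formula from the SMILES: C12H18O3.
DoU = (2C + 2 + N − H − X)/2 = (2·12 + 2 + 0 − 18 − 0)/2 = 8/2 = 4.
(Structurally: 1 ring(s) + 3 π bond(s) = 4.)

4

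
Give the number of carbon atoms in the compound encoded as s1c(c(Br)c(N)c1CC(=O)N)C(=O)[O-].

The symbol for carbon appears 7 times in the SMILES. Lowercase c denotes aromatic carbon and counts toward C.

7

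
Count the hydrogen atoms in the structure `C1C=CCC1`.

Hydrogens are implicit in SMILES; fill each atom to its normal valence:
  3 × C: 2 H each → 6
  2 × C: 1 H each → 2
  Total hydrogens = 8.

8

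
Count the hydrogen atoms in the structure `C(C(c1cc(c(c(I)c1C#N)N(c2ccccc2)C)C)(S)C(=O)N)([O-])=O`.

Hydrogens are implicit in SMILES; fill each atom to its normal valence:
  6 × C (aromatic): 1 H each → 6
  6 × C (aromatic): no H
  4 × C: no H
  2 × C: 3 H each → 6
  2 × N: no H
  2 × O: no H
  1 × I: no H
  1 × N: 2 H
  1 × O (charge -1): no H
  1 × S: 1 H
  Total hydrogens = 15.

15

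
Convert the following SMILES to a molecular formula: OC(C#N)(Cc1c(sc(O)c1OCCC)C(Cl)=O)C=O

C12H12ClNO5S

Heavy atoms from the SMILES: 12 C, 1 Cl, 1 N, 5 O, 1 S.
Implicit hydrogens by atom environment:
  4 × C (aromatic): no H
  3 × C: 2 H each → 6
  3 × C: no H
  3 × O: no H
  2 × O: 1 H each → 2
  1 × C: 3 H
  1 × C: 1 H
  1 × Cl: no H
  1 × N: no H
  1 × S (aromatic): no H
  Total hydrogens = 12.
Molecular formula: C12H12ClNO5S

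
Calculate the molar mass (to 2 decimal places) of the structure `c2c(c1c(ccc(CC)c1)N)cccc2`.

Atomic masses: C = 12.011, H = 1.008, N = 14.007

197.28

Molecular formula: C14H15N.
M = 14×12.011 + 15×1.008 + 1×14.007 = 197.28 g/mol.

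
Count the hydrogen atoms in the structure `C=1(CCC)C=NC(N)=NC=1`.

11

Hydrogens are implicit in SMILES; fill each atom to its normal valence:
  2 × C: 2 H each → 4
  2 × C (aromatic): 1 H each → 2
  2 × C (aromatic): no H
  2 × N (aromatic): no H
  1 × C: 3 H
  1 × N: 2 H
  Total hydrogens = 11.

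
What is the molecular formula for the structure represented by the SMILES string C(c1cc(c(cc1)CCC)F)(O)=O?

Heavy atoms from the SMILES: 10 C, 1 F, 2 O.
Implicit hydrogens by atom environment:
  3 × C (aromatic): 1 H each → 3
  3 × C (aromatic): no H
  2 × C: 2 H each → 4
  1 × C: 3 H
  1 × C: no H
  1 × F: no H
  1 × O: 1 H
  1 × O: no H
  Total hydrogens = 11.
Molecular formula: C10H11FO2

C10H11FO2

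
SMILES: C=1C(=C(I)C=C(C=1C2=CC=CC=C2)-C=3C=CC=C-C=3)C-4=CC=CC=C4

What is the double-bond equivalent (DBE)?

16

Molecular formula from the SMILES: C24H17I.
DoU = (2C + 2 + N − H − X)/2 = (2·24 + 2 + 0 − 17 − 1)/2 = 32/2 = 16.
(Structurally: 4 ring(s) + 12 π bond(s) = 16.)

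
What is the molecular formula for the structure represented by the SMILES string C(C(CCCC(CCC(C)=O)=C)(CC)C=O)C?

C15H26O2

Heavy atoms from the SMILES: 15 C, 2 O.
Implicit hydrogens by atom environment:
  8 × C: 2 H each → 16
  3 × C: 3 H each → 9
  3 × C: no H
  2 × O: no H
  1 × C: 1 H
  Total hydrogens = 26.
Molecular formula: C15H26O2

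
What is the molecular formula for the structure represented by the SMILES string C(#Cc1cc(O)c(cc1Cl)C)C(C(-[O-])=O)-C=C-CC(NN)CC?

C17H20ClN2O3-

Heavy atoms from the SMILES: 17 C, 1 Cl, 2 N, 3 O.
Implicit hydrogens by atom environment:
  4 × C: 1 H each → 4
  4 × C (aromatic): no H
  3 × C: no H
  2 × C: 3 H each → 6
  2 × C: 2 H each → 4
  2 × C (aromatic): 1 H each → 2
  1 × Cl: no H
  1 × N: 2 H
  1 × N: 1 H
  1 × O: 1 H
  1 × O: no H
  1 × O (charge -1): no H
  Total hydrogens = 20.
Net charge -1.
Molecular formula: C17H20ClN2O3-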